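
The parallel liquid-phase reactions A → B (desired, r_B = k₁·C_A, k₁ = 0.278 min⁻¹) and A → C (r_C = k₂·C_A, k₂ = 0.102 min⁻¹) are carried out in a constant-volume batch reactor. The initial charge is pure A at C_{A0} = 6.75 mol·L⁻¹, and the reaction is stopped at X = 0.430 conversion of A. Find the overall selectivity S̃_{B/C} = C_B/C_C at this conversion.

2.73

C_A = C_{A0}(1−X) = 3.848 mol·L⁻¹.
Both paths are first order in A, so the instantaneous fraction to B is constant: dC_B/d(−C_A) = k₁/(k₁+k₂) = 0.7316.
C_B = 0.7316·(C_{A0}−C_A) = 0.7316×2.902 = 2.12 mol·L⁻¹.
C_C = (C_{A0}−C_A)−C_B = 0.7791 mol·L⁻¹; S̃_{B/C} = 2.123/0.7791 = 2.73.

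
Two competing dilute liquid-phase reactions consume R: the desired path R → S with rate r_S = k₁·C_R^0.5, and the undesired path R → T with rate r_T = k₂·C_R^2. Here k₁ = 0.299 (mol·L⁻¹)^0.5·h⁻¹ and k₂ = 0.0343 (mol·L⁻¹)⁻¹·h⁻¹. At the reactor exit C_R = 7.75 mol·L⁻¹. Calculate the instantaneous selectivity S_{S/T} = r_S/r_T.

S_{S/T} = r_S/r_T = (k₁·C_R^0.5)/(k₂·C_R^2) = (k₁/k₂)·C_R^-1.5.
= (0.299×7.750^0.5) / (0.0343×7.750^2) = 0.8324/2.060 = 0.404.
The undesired path is higher order in R, so low C_R (CSTR or dilute feed) favours S.

0.404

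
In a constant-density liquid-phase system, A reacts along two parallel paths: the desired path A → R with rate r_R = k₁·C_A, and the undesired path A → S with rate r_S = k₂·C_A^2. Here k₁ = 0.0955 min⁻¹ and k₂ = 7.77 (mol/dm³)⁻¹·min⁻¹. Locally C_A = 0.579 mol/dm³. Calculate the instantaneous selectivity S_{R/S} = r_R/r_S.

S_{R/S} = r_R/r_S = (k₁·C_A)/(k₂·C_A^2) = (k₁/k₂)·C_A⁻¹.
= (0.0955×0.5790) / (7.77×0.5790^2) = 0.05529/2.605 = 0.0212.

0.0212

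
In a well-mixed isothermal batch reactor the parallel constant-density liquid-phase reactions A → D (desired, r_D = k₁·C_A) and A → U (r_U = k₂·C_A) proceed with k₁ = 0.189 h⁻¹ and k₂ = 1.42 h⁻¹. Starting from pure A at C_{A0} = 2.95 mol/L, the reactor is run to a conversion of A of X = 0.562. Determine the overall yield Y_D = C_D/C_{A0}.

0.0660

C_A = C_{A0}(1−X) = 1.292 mol/L.
Both paths are first order in A, so the instantaneous fraction to D is constant: dC_D/d(−C_A) = k₁/(k₁+k₂) = 0.1175.
C_D = 0.1175·(C_{A0}−C_A) = 0.1175×1.658 = 0.195 mol/L.
Y_D = C_D/C_{A0} = 0.1947/2.95 = 0.0660.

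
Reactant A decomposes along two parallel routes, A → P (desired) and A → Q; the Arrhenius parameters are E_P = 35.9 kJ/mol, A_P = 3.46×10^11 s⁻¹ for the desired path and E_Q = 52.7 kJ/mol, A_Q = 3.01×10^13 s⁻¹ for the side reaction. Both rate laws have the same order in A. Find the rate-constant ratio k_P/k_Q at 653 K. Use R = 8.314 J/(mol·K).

0.254

With equal orders, S_{P/Q} = k_P/k_Q = (A_P/A_Q)·exp[(E_Q−E_P)/(RT)].
(E_Q−E_P)/(RT) = (52.7−35.9)×10³/(8.314×653) = 16800/5429 = 3.094.
k_P/k_Q = (3.46×10^11/3.01×10^13)·exp(3.094) = 0.01150 × 22.08 = 0.254.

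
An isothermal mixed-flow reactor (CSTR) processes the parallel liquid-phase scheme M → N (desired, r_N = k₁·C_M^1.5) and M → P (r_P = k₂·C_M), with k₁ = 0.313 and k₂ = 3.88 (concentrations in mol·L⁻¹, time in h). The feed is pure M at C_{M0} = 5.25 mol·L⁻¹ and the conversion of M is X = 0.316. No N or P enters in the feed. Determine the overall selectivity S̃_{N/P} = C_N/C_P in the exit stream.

0.153

Exit C_M = C_{M0}(1−X) = 5.25×0.684 = 3.591 mol·L⁻¹.
Rates in a CSTR are evaluated at the outlet concentration: r_N = 0.313×3.591^1.5 = 2.130, r_P = 3.88×3.591 = 13.93.
Overall selectivity = C_N/C_P = r_Nτ/(r_Pτ) = r_N/r_P = 0.153.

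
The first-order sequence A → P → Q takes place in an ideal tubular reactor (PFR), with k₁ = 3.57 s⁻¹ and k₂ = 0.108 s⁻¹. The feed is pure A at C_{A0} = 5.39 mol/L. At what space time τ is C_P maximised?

Setting dC_P/dτ = 0 gives τ_opt = ln(k₂/k₁)/(k₂−k₁).
= ln(0.108/3.57)/(0.108−3.57) = ln(0.03025)/-3.462 = -3.498/-3.462 = 1.01 s.

1.01 s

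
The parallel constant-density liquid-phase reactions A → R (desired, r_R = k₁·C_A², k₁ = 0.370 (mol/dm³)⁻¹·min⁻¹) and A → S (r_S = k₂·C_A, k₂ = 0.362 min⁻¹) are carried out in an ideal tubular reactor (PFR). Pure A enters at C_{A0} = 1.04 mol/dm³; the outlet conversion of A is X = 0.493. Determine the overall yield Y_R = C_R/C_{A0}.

C_A = C_{A0}(1−X) = 0.5273 mol/dm³.
Along a PFR/batch, dC_S/dC_A = −r_S/(r_R+r_S) = −k₂/(k₂+k₁·C_A).
Integrating from C_{A0} to C_A: C_S = (0.362/0.370)·ln[(0.362+0.370·1.04)/(0.362+0.370·0.527)] = 0.9784·ln(0.7468/0.5571) = 0.2867 mol/dm³.
Then C_R = (C_{A0}−C_A) − C_S = 0.5127 − 0.2867 = 0.2260 mol/dm³.
Y_R = C_R/C_{A0} = 0.2260/1.04 = 0.217.

0.217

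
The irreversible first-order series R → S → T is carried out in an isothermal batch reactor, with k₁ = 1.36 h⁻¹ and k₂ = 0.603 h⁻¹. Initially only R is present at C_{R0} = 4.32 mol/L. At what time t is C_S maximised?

For first-order series the maximum of C_S occurs at t_opt = ln(k₂/k₁)/(k₂−k₁).
= ln(0.603/1.36)/(0.603−1.36) = ln(0.4434)/-0.7570 = -0.8133/-0.7570 = 1.07 h.

1.07 h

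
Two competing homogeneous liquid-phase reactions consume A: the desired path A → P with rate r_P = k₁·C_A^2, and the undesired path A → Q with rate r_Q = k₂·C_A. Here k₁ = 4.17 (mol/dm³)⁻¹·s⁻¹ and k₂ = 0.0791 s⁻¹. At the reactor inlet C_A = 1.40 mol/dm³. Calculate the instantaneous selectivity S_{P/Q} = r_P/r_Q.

73.8

S_{P/Q} = r_P/r_Q = (k₁·C_A^2)/(k₂·C_A) = (k₁/k₂)·C_A.
= (4.17×1.400^2) / (0.0791×1.400) = 8.173/0.1107 = 73.8.
Since the desired path is higher order in A, keeping C_A high (PFR or concentrated feed) favours P.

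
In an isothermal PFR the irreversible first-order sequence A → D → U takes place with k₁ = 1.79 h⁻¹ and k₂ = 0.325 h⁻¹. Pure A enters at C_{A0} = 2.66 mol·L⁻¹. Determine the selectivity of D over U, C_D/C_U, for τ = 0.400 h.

13.4

For first-order series with pure A initially, C_D(τ) = k₁C_{A0}/(k₂−k₁)·(e^(−k₁τ) − e^(−k₂τ)).
e^(−k₁τ) = e^(−1.79×0.400) = e^(−0.7160) = 0.4887; e^(−k₂τ) = e^(−0.1300) = 0.8781.
C_D = 1.79×2.66/(0.325−1.79) × (0.4887−0.8781) = (-3.250)×(-0.3894) = 1.266 mol·L⁻¹.
C_A = C_{A0}e^(−k₁τ) = 1.300 mol·L⁻¹, so C_U = C_{A0}−C_A−C_D = 0.09448 mol·L⁻¹; C_D/C_U = 13.4.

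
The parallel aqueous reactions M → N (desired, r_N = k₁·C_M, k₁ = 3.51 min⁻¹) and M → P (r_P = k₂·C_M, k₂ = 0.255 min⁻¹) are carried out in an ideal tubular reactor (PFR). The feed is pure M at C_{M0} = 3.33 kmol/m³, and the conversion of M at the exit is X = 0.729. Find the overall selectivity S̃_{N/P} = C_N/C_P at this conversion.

13.8

C_M = C_{M0}(1−X) = 0.9024 kmol/m³.
Both paths are first order in M, so the instantaneous fraction to N is constant: dC_N/d(−C_M) = k₁/(k₁+k₂) = 0.9323.
C_N = 0.9323·(C_{M0}−C_M) = 0.9323×2.428 = 2.26 kmol/m³.
C_P = (C_{M0}−C_M)−C_N = 0.1644 kmol/m³; S̃_{N/P} = 2.263/0.1644 = 13.8.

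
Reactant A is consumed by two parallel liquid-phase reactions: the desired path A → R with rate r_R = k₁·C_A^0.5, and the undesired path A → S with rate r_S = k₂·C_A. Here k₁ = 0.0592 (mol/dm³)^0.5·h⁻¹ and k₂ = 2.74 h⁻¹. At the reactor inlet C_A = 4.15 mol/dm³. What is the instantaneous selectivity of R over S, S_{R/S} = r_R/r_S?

0.0106

S_{R/S} = r_R/r_S = (k₁·C_A^0.5)/(k₂·C_A) = (k₁/k₂)·C_A^-0.5.
= (0.0592×4.150^0.5) / (2.74×4.150) = 0.1206/11.37 = 0.0106.
The undesired path is higher order in A, so low C_A (CSTR or dilute feed) favours R.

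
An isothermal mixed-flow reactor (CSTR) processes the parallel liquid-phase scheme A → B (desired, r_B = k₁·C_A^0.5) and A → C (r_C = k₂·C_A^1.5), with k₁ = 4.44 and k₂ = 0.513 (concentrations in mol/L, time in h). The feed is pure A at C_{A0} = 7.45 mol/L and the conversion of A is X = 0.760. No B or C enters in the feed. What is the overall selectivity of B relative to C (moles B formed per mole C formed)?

4.84

Exit C_A = C_{A0}(1−X) = 7.45×0.240 = 1.788 mol/L.
In a CSTR the entire volume is at exit conditions, so r_B = 4.44×1.788^0.5 = 5.937 and r_C = 0.513×1.788^1.5 = 1.227.
Overall selectivity = C_B/C_C = r_Bτ/(r_Cτ) = r_B/r_C = 4.84.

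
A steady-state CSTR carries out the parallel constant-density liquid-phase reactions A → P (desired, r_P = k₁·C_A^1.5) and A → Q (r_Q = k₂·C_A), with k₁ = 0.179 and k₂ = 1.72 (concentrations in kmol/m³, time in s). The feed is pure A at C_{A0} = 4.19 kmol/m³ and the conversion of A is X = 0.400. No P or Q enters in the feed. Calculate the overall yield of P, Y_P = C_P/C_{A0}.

0.0567

Exit C_A = C_{A0}(1−X) = 4.19×0.600 = 2.514 kmol/m³.
A CSTR operates uniformly at the exit composition, giving r_P = 0.7135 and r_Q = 4.324 (each k·C_A^n at C_A = 2.514).
Fraction of consumed A going to P: r_P/(r_P+r_Q) = 0.1416.
C_P = 0.1416·C_{A0}·X = 0.1416×4.19×0.400 = 0.237 kmol/m³; Y_P = C_P/C_{A0} = 0.0567.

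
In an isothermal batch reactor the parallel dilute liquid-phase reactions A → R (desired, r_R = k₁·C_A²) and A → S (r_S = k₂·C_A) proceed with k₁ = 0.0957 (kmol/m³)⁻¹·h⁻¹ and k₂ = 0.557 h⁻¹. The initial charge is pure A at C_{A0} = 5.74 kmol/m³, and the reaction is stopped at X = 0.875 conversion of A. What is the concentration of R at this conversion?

1.71 kmol/m³

C_A = C_{A0}(1−X) = 0.7175 kmol/m³.
Along a PFR/batch, dC_S/dC_A = −r_S/(r_R+r_S) = −k₂/(k₂+k₁·C_A).
Integrating from C_{A0} to C_A: C_S = (0.557/0.0957)·ln[(0.557+0.0957·5.74)/(0.557+0.0957·0.718)] = 5.820·ln(1.106/0.6257) = 3.317 kmol/m³.
Then C_R = (C_{A0}−C_A) − C_S = 5.022 − 3.317 = 1.705 kmol/m³.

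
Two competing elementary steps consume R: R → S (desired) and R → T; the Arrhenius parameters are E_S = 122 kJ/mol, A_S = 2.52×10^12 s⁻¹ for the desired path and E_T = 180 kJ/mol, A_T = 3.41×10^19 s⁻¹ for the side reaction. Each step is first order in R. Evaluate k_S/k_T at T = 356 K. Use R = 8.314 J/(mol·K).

23.9

Since both paths have the same order in R, the concentration cancels and S_{S/T} = k_S/k_T = (A_S/A_T)·exp[(E_T−E_S)/(RT)].
(E_T−E_S)/(RT) = (180−122)×10³/(8.314×356) = 58000/2960 = 19.60.
k_S/k_T = (2.52×10^12/3.41×10^19)·exp(19.60) = 7.390×10^-8 × 3.239×10^8 = 23.9.
Since E_S < E_T, lowering the temperature improves selectivity toward S.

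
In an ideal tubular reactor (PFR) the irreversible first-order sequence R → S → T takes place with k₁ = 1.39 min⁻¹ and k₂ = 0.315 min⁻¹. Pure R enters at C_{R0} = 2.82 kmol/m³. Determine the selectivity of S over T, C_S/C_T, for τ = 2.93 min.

For first-order series with pure R initially, C_S(τ) = k₁C_{R0}/(k₂−k₁)·(e^(−k₁τ) − e^(−k₂τ)).
e^(−k₁τ) = e^(−1.39×2.93) = e^(−4.073) = 0.01703; e^(−k₂τ) = e^(−0.9230) = 0.3973.
C_S = 1.39×2.82/(0.315−1.39) × (0.01703−0.3973) = (-3.646)×(-0.3803) = 1.387 kmol/m³.
C_R = C_{R0}e^(−k₁τ) = 0.04803 kmol/m³, so C_T = C_{R0}−C_R−C_S = 1.385 kmol/m³; C_S/C_T = 1.00.

1.00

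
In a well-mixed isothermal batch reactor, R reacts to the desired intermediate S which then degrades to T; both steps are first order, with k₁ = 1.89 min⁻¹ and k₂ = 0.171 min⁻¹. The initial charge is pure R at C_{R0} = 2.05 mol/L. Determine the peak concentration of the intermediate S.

1.61 mol/L

Evaluating C_S at t_opt = ln(k₂/k₁)/(k₂−k₁) gives C_{S,max}/C_{R0} = (k₁/k₂)^[k₂/(k₂−k₁)].
= (1.89/0.171)^(0.171/(0.171−1.89)) = (11.05)^(-0.09948) = 0.7874.
C_{S,max} = 0.7874×2.05 = 1.61 mol/L.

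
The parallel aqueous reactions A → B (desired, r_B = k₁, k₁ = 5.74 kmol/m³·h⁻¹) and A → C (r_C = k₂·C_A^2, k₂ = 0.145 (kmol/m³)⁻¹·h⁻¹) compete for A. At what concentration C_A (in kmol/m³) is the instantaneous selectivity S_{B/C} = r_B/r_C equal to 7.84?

S_{B/C} = (k₁/k₂)·C_A^-2 ⇒ C_A = (S·k₂/k₁)^(-0.5).
= (7.84×0.145/5.74)^(-0.5) = (0.1980)^(-0.5) = 2.25 kmol/m³.

2.25 kmol/m³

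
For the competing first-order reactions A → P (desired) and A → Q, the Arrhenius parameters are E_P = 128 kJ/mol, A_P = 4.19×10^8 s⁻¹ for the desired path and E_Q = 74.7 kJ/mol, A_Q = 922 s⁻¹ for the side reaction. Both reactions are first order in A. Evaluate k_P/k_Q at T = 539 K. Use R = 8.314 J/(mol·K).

Since both paths have the same order in A, the concentration cancels and S_{P/Q} = k_P/k_Q = (A_P/A_Q)·exp[(E_Q−E_P)/(RT)].
(E_Q−E_P)/(RT) = (74.7−128)×10³/(8.314×539) = -53300/4481 = -11.89.
k_P/k_Q = (4.19×10^8/922)·exp(-11.89) = 4.544×10^5 × 6.831×10^-6 = 3.10.

3.10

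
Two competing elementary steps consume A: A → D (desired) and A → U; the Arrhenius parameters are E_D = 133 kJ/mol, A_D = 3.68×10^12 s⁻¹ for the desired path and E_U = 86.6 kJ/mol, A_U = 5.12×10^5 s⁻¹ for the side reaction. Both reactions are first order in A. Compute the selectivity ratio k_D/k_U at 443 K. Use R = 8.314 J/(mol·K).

24.3

Since both paths have the same order in A, the concentration cancels and S_{D/U} = k_D/k_U = (A_D/A_U)·exp[(E_U−E_D)/(RT)].
(E_U−E_D)/(RT) = (86.6−133)×10³/(8.314×443) = -46400/3683 = -12.60.
k_D/k_U = (3.68×10^12/5.12×10^5)·exp(-12.60) = 7.188×10^6 × 3.379×10^-6 = 24.3.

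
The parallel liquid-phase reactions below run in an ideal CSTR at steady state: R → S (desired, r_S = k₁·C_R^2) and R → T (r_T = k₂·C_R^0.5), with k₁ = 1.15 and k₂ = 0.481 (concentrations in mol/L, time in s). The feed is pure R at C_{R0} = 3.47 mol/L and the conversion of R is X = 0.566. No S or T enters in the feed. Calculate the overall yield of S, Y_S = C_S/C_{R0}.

Exit C_R = C_{R0}(1−X) = 3.47×0.434 = 1.506 mol/L.
Rates in a CSTR are evaluated at the outlet concentration: r_S = 1.15×1.506^2 = 2.608, r_T = 0.481×1.506^0.5 = 0.5903.
Fraction of consumed R going to S: r_S/(r_S+r_T) = 0.8154.
C_S = 0.8154·C_{R0}·X = 0.8154×3.47×0.566 = 1.60 mol/L; Y_S = C_S/C_{R0} = 0.462.

0.462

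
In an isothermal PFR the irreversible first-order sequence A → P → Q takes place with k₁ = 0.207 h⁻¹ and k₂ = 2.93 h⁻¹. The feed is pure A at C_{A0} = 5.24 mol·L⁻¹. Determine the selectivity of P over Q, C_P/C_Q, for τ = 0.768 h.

0.630

The intermediate concentration in a first-order A→B→C sequence is C_P = k₁C_{A0}(e^(−k₁τ) − e^(−k₂τ))/(k₂−k₁).
e^(−k₁τ) = e^(−0.207×0.768) = e^(−0.1590) = 0.8530; e^(−k₂τ) = e^(−2.250) = 0.1054.
C_P = 0.207×5.24/(2.93−0.207) × (0.8530−0.1054) = 0.3983×0.7476 = 0.2978 mol·L⁻¹.
C_A = C_{A0}e^(−k₁τ) = 4.470 mol·L⁻¹, so C_Q = C_{A0}−C_A−C_P = 0.4724 mol·L⁻¹; C_P/C_Q = 0.630.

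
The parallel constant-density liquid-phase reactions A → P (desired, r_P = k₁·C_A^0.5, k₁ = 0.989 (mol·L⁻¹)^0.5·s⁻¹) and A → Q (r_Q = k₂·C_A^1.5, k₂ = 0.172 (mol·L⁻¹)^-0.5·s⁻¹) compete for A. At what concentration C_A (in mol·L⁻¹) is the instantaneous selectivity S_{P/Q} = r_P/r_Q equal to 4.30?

S_{P/Q} = (k₁/k₂)·C_A⁻¹ ⇒ C_A = (S·k₂/k₁)^(-1).
= (4.30×0.172/0.989)^(-1) = (0.7478)^(-1) = 1.34 mol·L⁻¹.

1.34 mol·L⁻¹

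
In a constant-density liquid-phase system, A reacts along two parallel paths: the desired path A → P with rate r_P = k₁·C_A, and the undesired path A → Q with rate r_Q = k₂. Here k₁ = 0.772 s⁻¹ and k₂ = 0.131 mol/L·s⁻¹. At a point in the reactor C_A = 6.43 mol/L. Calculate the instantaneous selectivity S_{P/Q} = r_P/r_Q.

S_{P/Q} = r_P/r_Q = (k₁·C_A)/(k₂) = (k₁/k₂)·C_A.
= (0.772×6.430) / (0.131) = 4.964/0.1310 = 37.9.

37.9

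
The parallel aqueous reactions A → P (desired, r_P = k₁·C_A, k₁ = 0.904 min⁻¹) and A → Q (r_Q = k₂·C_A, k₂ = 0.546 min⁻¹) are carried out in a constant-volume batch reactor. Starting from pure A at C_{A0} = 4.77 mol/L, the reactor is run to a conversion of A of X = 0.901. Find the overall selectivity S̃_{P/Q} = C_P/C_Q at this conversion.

C_A = C_{A0}(1−X) = 0.4722 mol/L.
Both paths are first order in A, so the instantaneous fraction to P is constant: dC_P/d(−C_A) = k₁/(k₁+k₂) = 0.6234.
C_P = 0.6234·(C_{A0}−C_A) = 0.6234×4.298 = 2.68 mol/L.
C_Q = (C_{A0}−C_A)−C_P = 1.618 mol/L; S̃_{P/Q} = 2.679/1.618 = 1.66.

1.66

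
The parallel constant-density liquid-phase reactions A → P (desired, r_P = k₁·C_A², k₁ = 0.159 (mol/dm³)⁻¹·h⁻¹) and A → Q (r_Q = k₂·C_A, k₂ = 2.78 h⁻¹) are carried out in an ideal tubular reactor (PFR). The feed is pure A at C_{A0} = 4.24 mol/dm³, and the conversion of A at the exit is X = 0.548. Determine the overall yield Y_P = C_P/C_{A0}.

C_A = C_{A0}(1−X) = 1.916 mol/dm³.
Along a PFR/batch, dC_Q/dC_A = −r_Q/(r_P+r_Q) = −k₂/(k₂+k₁·C_A).
Integrating from C_{A0} to C_A: C_Q = (2.78/0.159)·ln[(2.78+0.159·4.24)/(2.78+0.159·1.92)] = 17.48·ln(3.454/3.085) = 1.978 mol/dm³.
Then C_P = (C_{A0}−C_A) − C_Q = 2.324 − 1.978 = 0.3457 mol/dm³.
Y_P = C_P/C_{A0} = 0.3457/4.24 = 0.0815.

0.0815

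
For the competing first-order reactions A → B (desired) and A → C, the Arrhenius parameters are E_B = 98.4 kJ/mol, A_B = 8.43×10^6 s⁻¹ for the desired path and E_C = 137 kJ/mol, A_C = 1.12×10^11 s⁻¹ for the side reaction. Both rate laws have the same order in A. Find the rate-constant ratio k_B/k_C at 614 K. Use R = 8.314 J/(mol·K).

0.145

k_B/k_C = (A_B/A_C)·exp[−(E_B−E_C)/(RT)] = (A_B/A_C)·exp[(E_C−E_B)/(RT)].
(E_C−E_B)/(RT) = (137−98.4)×10³/(8.314×614) = 38600/5105 = 7.562.
k_B/k_C = (8.43×10^6/1.12×10^11)·exp(7.562) = 7.527×10^-5 × 1923 = 0.145.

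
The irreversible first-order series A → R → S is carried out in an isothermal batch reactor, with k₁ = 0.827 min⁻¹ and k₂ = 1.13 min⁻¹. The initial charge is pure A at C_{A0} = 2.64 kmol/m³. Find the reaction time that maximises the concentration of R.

For first-order series the maximum of C_R occurs at t_opt = ln(k₂/k₁)/(k₂−k₁).
= ln(1.13/0.827)/(1.13−0.827) = ln(1.366)/0.3030 = 0.3122/0.3030 = 1.03 min.

1.03 min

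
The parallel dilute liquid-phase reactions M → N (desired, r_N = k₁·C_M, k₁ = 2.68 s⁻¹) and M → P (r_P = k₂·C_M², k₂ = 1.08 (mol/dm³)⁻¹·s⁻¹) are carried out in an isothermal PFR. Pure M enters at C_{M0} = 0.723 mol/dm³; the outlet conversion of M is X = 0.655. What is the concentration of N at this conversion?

0.397 mol/dm³

C_M = C_{M0}(1−X) = 0.2494 mol/dm³.
Along a PFR/batch, dC_N/dC_M = −r_N/(r_N+r_P) = −k₁/(k₁+k₂·C_M).
Integrating from C_{M0} to C_M: C_N = (2.68/1.08)·ln[(2.68+1.08·0.723)/(2.68+1.08·0.249)] = 2.481·ln(3.461/2.949) = 0.3968 mol/dm³.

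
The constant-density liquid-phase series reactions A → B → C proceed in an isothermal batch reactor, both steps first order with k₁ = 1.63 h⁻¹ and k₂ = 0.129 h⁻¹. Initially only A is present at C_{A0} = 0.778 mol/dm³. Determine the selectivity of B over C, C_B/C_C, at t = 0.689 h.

The intermediate concentration in a first-order A→B→C sequence is C_B = k₁C_{A0}(e^(−k₁t) − e^(−k₂t))/(k₂−k₁).
e^(−k₁t) = e^(−1.63×0.689) = e^(−1.123) = 0.3253; e^(−k₂t) = e^(−0.08888) = 0.9150.
C_B = 1.63×0.778/(0.129−1.63) × (0.3253−0.9150) = (-0.8449)×(-0.5897) = 0.4982 mol/dm³.
C_A = C_{A0}e^(−k₁t) = 0.2531 mol/dm³, so C_C = C_{A0}−C_A−C_B = 0.02674 mol/dm³; C_B/C_C = 18.6.

18.6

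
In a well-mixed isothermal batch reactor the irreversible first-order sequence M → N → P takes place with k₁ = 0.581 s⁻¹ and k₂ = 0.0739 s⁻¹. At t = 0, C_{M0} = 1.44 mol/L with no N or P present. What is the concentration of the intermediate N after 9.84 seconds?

0.792 mol/L

The intermediate concentration in a first-order A→B→C sequence is C_N = k₁C_{M0}(e^(−k₁t) − e^(−k₂t))/(k₂−k₁).
e^(−k₁t) = e^(−0.581×9.84) = e^(−5.717) = 0.003289; e^(−k₂t) = e^(−0.7272) = 0.4833.
C_N = 0.581×1.44/(0.0739−0.581) × (0.003289−0.4833) = (-1.650)×(-0.4800) = 0.7919 mol/L.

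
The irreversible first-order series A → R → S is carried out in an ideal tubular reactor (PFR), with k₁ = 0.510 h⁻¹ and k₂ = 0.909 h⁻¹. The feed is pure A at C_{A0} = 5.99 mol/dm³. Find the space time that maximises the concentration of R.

For first-order series the maximum of C_R occurs at τ_opt = ln(k₂/k₁)/(k₂−k₁).
= ln(0.909/0.510)/(0.909−0.510) = ln(1.782)/0.3990 = 0.5779/0.3990 = 1.45 h.

1.45 h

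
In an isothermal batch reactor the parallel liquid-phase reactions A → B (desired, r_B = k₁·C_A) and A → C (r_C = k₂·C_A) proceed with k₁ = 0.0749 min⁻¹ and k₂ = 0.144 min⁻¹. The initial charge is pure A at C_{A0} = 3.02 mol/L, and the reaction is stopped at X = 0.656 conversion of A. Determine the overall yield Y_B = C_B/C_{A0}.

C_A = C_{A0}(1−X) = 1.039 mol/L.
Both paths are first order in A, so the instantaneous fraction to B is constant: dC_B/d(−C_A) = k₁/(k₁+k₂) = 0.3422.
C_B = 0.3422·(C_{A0}−C_A) = 0.3422×1.981 = 0.678 mol/L.
Y_B = C_B/C_{A0} = 0.6779/3.02 = 0.224.

0.224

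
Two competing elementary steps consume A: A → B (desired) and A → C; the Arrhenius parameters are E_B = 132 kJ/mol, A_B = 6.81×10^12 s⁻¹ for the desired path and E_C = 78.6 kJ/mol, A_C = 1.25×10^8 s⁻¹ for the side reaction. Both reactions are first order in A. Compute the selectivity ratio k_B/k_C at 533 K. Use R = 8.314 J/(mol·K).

Since both paths have the same order in A, the concentration cancels and S_{B/C} = k_B/k_C = (A_B/A_C)·exp[(E_C−E_B)/(RT)].
(E_C−E_B)/(RT) = (78.6−132)×10³/(8.314×533) = -53400/4431 = -12.05.
k_B/k_C = (6.81×10^12/1.25×10^8)·exp(-12.05) = 54480 × 5.842×10^-6 = 0.318.
Since E_B > E_C, raising the temperature improves selectivity toward B.

0.318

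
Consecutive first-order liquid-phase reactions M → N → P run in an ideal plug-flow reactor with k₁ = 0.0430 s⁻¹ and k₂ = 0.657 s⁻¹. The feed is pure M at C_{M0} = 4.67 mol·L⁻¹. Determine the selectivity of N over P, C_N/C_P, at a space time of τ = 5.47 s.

For first-order series with pure M initially, C_N(τ) = k₁C_{M0}/(k₂−k₁)·(e^(−k₁τ) − e^(−k₂τ)).
e^(−k₁τ) = e^(−0.0430×5.47) = e^(−0.2352) = 0.7904; e^(−k₂τ) = e^(−3.594) = 0.02749.
C_N = 0.0430×4.67/(0.657−0.0430) × (0.7904−0.02749) = 0.3271×0.7629 = 0.2495 mol·L⁻¹.
C_M = C_{M0}e^(−k₁τ) = 3.691 mol·L⁻¹, so C_P = C_{M0}−C_M−C_N = 0.7293 mol·L⁻¹; C_N/C_P = 0.342.

0.342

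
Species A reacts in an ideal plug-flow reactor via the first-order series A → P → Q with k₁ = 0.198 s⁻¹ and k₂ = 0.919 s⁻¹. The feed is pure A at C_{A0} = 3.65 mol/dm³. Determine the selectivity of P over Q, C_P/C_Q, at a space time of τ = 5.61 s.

0.153

For first-order series with pure A initially, C_P(τ) = k₁C_{A0}/(k₂−k₁)·(e^(−k₁τ) − e^(−k₂τ)).
e^(−k₁τ) = e^(−0.198×5.61) = e^(−1.111) = 0.3293; e^(−k₂τ) = e^(−5.156) = 0.005767.
C_P = 0.198×3.65/(0.919−0.198) × (0.3293−0.005767) = 1.002×0.3235 = 0.3243 mol/dm³.
C_A = C_{A0}e^(−k₁τ) = 1.202 mol/dm³, so C_Q = C_{A0}−C_A−C_P = 2.124 mol/dm³; C_P/C_Q = 0.153.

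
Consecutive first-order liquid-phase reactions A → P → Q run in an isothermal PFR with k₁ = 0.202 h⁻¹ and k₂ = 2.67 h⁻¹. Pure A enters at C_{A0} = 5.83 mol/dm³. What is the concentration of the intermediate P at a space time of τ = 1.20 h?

0.355 mol/dm³

The intermediate concentration in a first-order A→B→C sequence is C_P = k₁C_{A0}(e^(−k₁τ) − e^(−k₂τ))/(k₂−k₁).
e^(−k₁τ) = e^(−0.202×1.20) = e^(−0.2424) = 0.7847; e^(−k₂τ) = e^(−3.204) = 0.04060.
C_P = 0.202×5.83/(2.67−0.202) × (0.7847−0.04060) = 0.4772×0.7441 = 0.3551 mol/dm³.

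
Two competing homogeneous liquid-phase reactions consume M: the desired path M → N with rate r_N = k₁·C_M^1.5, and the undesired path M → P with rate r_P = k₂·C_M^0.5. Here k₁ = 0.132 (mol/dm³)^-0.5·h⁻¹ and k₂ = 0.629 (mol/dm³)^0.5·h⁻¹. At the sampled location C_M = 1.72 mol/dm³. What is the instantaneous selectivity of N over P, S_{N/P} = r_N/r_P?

0.361

S_{N/P} = r_N/r_P = (k₁·C_M^1.5)/(k₂·C_M^0.5) = (k₁/k₂)·C_M.
= (0.132×1.720^1.5) / (0.629×1.720^0.5) = 0.2978/0.8249 = 0.361.
Since the desired path is higher order in M, keeping C_M high (PFR or concentrated feed) favours N.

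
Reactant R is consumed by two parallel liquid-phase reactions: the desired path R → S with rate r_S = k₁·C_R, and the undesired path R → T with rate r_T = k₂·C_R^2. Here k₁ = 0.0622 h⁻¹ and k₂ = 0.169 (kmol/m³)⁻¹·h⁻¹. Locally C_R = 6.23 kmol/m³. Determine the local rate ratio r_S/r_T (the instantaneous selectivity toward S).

S_{S/T} = r_S/r_T = (k₁·C_R)/(k₂·C_R^2) = (k₁/k₂)·C_R⁻¹.
= (0.0622×6.230) / (0.169×6.230^2) = 0.3875/6.559 = 0.0591.

0.0591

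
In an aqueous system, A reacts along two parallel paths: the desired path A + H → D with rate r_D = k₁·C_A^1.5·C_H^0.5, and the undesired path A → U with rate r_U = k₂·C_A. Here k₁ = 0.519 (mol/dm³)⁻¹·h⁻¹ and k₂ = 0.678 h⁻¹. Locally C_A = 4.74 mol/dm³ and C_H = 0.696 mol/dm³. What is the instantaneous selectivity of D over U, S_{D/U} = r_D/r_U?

1.39

S_{D/U} = r_D/r_U = (k₁·C_A^1.5·C_H^0.5)/(k₂·C_A) = (k₁/k₂)·C_A^0.5·C_H^0.5.
= (0.519×4.740^1.5×0.6960^0.5) / (0.678×4.740) = 4.468/3.214 = 1.39.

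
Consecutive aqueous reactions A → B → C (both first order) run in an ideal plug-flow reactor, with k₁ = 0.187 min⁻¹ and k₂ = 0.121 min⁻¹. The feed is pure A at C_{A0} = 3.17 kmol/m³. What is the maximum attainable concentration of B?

1.43 kmol/m³

Evaluating C_B at τ_opt = ln(k₂/k₁)/(k₂−k₁) gives C_{B,max}/C_{A0} = (k₁/k₂)^[k₂/(k₂−k₁)].
= (0.187/0.121)^(0.121/(0.121−0.187)) = (1.545)^(-1.833) = 0.4502.
C_{B,max} = 0.4502×3.17 = 1.43 kmol/m³.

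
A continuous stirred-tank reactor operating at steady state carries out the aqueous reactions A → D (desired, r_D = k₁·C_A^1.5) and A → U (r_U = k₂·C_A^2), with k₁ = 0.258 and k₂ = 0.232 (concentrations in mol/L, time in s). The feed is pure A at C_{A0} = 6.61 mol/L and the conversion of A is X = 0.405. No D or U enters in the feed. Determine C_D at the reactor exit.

Exit C_A = C_{A0}(1−X) = 6.61×0.595 = 3.933 mol/L.
A CSTR operates uniformly at the exit composition, giving r_D = 2.012 and r_U = 3.589 (each k·C_A^n at C_A = 3.933).
Fraction of consumed A going to D: r_D/(r_D+r_U) = 0.3593.
C_D = 0.3593·C_{A0}·X = 0.3593×6.61×0.405 = 0.962 mol/L.

0.962 mol/L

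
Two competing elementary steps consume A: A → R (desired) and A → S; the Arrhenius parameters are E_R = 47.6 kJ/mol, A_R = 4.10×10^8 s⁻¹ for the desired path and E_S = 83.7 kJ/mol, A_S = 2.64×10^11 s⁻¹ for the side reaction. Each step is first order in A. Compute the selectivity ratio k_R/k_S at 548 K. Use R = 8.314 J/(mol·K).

4.29

With equal orders, S_{R/S} = k_R/k_S = (A_R/A_S)·exp[(E_S−E_R)/(RT)].
(E_S−E_R)/(RT) = (83.7−47.6)×10³/(8.314×548) = 36100/4556 = 7.923.
k_R/k_S = (4.10×10^8/2.64×10^11)·exp(7.923) = 0.001553 × 2761 = 4.29.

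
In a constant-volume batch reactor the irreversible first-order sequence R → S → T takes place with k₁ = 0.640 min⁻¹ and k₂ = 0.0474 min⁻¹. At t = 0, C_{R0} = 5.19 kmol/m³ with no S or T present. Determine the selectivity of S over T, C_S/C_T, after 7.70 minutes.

Solving the coupled first-order balances gives C_S(t) = [k₁/(k₂−k₁)]·C_{R0}·(e^(−k₁t) − e^(−k₂t)).
e^(−k₁t) = e^(−0.640×7.70) = e^(−4.928) = 0.007241; e^(−k₂t) = e^(−0.3650) = 0.6942.
C_S = 0.640×5.19/(0.0474−0.640) × (0.007241−0.6942) = (-5.605)×(-0.6870) = 3.851 kmol/m³.
C_R = C_{R0}e^(−k₁t) = 0.03758 kmol/m³, so C_T = C_{R0}−C_R−C_S = 1.302 kmol/m³; C_S/C_T = 2.96.

2.96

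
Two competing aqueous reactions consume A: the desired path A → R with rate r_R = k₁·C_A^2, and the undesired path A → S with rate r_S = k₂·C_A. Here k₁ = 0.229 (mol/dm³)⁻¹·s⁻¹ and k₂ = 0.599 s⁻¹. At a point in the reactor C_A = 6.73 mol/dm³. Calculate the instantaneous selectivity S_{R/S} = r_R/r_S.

S_{R/S} = r_R/r_S = (k₁·C_A^2)/(k₂·C_A) = (k₁/k₂)·C_A.
= (0.229×6.730^2) / (0.599×6.730) = 10.37/4.031 = 2.57.
Since the desired path is higher order in A, keeping C_A high (PFR or concentrated feed) favours R.

2.57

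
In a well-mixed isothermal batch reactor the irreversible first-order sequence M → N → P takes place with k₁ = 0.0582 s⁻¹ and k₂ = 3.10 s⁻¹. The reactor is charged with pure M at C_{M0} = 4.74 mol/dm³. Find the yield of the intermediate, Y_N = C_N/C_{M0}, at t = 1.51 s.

0.0173

For first-order series with pure M initially, C_N(t) = k₁C_{M0}/(k₂−k₁)·(e^(−k₁t) − e^(−k₂t)).
e^(−k₁t) = e^(−0.0582×1.51) = e^(−0.08788) = 0.9159; e^(−k₂t) = e^(−4.681) = 0.009270.
C_N = 0.0582×4.74/(3.10−0.0582) × (0.9159−0.009270) = 0.09069×0.9066 = 0.08222 mol/dm³.
Y_N = C_N/C_{M0} = 0.08222/4.74 = 0.0173.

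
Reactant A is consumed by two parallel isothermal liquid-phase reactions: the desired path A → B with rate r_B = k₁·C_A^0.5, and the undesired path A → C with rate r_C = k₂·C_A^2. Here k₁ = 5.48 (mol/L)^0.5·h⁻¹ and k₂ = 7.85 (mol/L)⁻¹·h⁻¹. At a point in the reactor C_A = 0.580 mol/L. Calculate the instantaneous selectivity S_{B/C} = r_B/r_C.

S_{B/C} = r_B/r_C = (k₁·C_A^0.5)/(k₂·C_A^2) = (k₁/k₂)·C_A^-1.5.
= (5.48×0.5800^0.5) / (7.85×0.5800^2) = 4.173/2.641 = 1.58.

1.58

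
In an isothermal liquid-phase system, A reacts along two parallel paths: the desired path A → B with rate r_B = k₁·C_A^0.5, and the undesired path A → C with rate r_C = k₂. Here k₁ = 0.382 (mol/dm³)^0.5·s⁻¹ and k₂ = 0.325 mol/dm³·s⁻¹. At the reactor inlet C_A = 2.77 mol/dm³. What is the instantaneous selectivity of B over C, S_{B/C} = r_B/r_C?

1.96

S_{B/C} = r_B/r_C = (k₁·C_A^0.5)/(k₂) = (k₁/k₂)·C_A^0.5.
= (0.382×2.770^0.5) / (0.325) = 0.6358/0.3250 = 1.96.
Since the desired path is higher order in A, keeping C_A high (PFR or concentrated feed) favours B.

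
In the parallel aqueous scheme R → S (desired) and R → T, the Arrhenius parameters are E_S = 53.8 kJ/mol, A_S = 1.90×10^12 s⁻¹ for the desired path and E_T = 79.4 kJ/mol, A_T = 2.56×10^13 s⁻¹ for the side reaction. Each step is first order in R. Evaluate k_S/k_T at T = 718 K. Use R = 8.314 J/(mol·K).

With equal orders, S_{S/T} = k_S/k_T = (A_S/A_T)·exp[(E_T−E_S)/(RT)].
(E_T−E_S)/(RT) = (79.4−53.8)×10³/(8.314×718) = 25600/5969 = 4.289.
k_S/k_T = (1.90×10^12/2.56×10^13)·exp(4.289) = 0.07422 × 72.86 = 5.41.

5.41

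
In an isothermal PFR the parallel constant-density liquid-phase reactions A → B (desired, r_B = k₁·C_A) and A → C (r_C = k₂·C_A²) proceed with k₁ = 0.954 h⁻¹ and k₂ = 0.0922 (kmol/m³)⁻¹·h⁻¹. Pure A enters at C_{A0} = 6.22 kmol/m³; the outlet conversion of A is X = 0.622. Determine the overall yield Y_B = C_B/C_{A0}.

C_A = C_{A0}(1−X) = 2.351 kmol/m³.
Along a PFR/batch, dC_B/dC_A = −r_B/(r_B+r_C) = −k₁/(k₁+k₂·C_A).
Integrating from C_{A0} to C_A: C_B = (0.954/0.0922)·ln[(0.954+0.0922·6.22)/(0.954+0.0922·2.35)] = 10.35·ln(1.527/1.171) = 2.752 kmol/m³.
Y_B = C_B/C_{A0} = 2.752/6.22 = 0.442.

0.442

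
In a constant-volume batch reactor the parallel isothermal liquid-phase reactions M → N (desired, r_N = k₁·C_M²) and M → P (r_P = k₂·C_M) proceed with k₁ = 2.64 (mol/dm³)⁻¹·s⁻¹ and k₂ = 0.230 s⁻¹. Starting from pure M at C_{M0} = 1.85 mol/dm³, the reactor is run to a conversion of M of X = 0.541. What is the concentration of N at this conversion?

C_M = C_{M0}(1−X) = 0.8491 mol/dm³.
Along a PFR/batch, dC_P/dC_M = −r_P/(r_N+r_P) = −k₂/(k₂+k₁·C_M).
Integrating from C_{M0} to C_M: C_P = (0.230/2.64)·ln[(0.230+2.64·1.85)/(0.230+2.64·0.849)] = 0.08712·ln(5.114/2.472) = 0.06334 mol/dm³.
Then C_N = (C_{M0}−C_M) − C_P = 1.001 − 0.06334 = 0.9375 mol/dm³.

0.938 mol/dm³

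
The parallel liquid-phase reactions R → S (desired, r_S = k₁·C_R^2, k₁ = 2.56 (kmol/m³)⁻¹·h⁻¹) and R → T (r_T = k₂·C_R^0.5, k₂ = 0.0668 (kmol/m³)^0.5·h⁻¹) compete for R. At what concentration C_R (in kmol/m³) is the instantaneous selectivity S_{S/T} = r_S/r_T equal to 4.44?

0.238 kmol/m³

S_{S/T} = (k₁/k₂)·C_R^1.5 ⇒ C_R = (S·k₂/k₁)^(1/1.5).
= (4.44×0.0668/2.56)^(0.6667) = (0.1159)^(0.6667) = 0.238 kmol/m³.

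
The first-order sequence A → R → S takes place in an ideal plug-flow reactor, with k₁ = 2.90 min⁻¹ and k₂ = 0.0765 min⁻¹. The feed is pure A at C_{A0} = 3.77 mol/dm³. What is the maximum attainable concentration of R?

3.42 mol/dm³

For a first-order series the maximum intermediate yield is C_{R,max}/C_{A0} = (k₁/k₂)^[k₂/(k₂−k₁)].
= (2.90/0.0765)^(0.0765/(0.0765−2.90)) = (37.91)^(-0.02709) = 0.9062.
C_{R,max} = 0.9062×3.77 = 3.42 mol/dm³.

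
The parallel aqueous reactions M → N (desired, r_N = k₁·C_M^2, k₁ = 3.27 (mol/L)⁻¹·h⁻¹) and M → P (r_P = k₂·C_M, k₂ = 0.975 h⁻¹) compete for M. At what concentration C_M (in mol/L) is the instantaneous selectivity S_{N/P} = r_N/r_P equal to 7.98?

2.38 mol/L

S_{N/P} = (k₁/k₂)·C_M ⇒ C_M = S·k₂/k₁.
= 7.98×0.975/3.27 = 2.38 mol/L.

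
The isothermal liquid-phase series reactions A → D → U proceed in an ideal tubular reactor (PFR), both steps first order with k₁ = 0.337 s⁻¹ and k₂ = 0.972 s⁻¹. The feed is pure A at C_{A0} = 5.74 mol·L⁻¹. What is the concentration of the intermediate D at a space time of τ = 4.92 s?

0.555 mol·L⁻¹

Solving the coupled first-order balances gives C_D(τ) = [k₁/(k₂−k₁)]·C_{A0}·(e^(−k₁τ) − e^(−k₂τ)).
e^(−k₁τ) = e^(−0.337×4.92) = e^(−1.658) = 0.1905; e^(−k₂τ) = e^(−4.782) = 0.008377.
C_D = 0.337×5.74/(0.972−0.337) × (0.1905−0.008377) = 3.046×0.1821 = 0.5548 mol·L⁻¹.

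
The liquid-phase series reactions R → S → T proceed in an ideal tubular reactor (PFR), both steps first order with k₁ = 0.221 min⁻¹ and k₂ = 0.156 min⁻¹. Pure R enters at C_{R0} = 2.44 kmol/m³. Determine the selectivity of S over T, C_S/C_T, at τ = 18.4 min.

0.158

Solving the coupled first-order balances gives C_S(τ) = [k₁/(k₂−k₁)]·C_{R0}·(e^(−k₁τ) − e^(−k₂τ)).
e^(−k₁τ) = e^(−0.221×18.4) = e^(−4.066) = 0.01714; e^(−k₂τ) = e^(−2.870) = 0.05668.
C_S = 0.221×2.44/(0.156−0.221) × (0.01714−0.05668) = (-8.296)×(-0.03954) = 0.3280 kmol/m³.
C_R = C_{R0}e^(−k₁τ) = 0.04182 kmol/m³, so C_T = C_{R0}−C_R−C_S = 2.070 kmol/m³; C_S/C_T = 0.158.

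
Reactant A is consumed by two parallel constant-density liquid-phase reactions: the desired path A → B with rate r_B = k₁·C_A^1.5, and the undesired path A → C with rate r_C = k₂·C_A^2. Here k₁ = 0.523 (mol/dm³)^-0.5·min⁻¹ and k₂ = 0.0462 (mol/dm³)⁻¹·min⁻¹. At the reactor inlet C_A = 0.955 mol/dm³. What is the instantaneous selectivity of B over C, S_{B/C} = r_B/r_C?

S_{B/C} = r_B/r_C = (k₁·C_A^1.5)/(k₂·C_A^2) = (k₁/k₂)·C_A^-0.5.
= (0.523×0.9550^1.5) / (0.0462×0.9550^2) = 0.4881/0.04214 = 11.6.
The undesired path is higher order in A, so low C_A (CSTR or dilute feed) favours B.

11.6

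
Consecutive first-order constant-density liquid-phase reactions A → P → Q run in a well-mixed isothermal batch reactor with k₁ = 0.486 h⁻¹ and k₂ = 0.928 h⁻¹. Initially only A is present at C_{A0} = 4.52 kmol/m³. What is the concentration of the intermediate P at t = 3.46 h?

0.724 kmol/m³

The intermediate concentration in a first-order A→B→C sequence is C_P = k₁C_{A0}(e^(−k₁t) − e^(−k₂t))/(k₂−k₁).
e^(−k₁t) = e^(−0.486×3.46) = e^(−1.682) = 0.1861; e^(−k₂t) = e^(−3.211) = 0.04032.
C_P = 0.486×4.52/(0.928−0.486) × (0.1861−0.04032) = 4.970×0.1458 = 0.7244 kmol/m³.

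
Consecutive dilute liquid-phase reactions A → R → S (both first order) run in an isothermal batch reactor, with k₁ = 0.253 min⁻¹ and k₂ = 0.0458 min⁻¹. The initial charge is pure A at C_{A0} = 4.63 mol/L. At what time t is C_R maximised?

The intermediate peaks when r₁ = r₂, i.e. k₁e^(−k₁t) = k₂e^(−k₂t), giving t_opt = ln(k₂/k₁)/(k₂−k₁).
= ln(0.0458/0.253)/(0.0458−0.253) = ln(0.1810)/-0.2072 = -1.709/-0.2072 = 8.25 min.

8.25 min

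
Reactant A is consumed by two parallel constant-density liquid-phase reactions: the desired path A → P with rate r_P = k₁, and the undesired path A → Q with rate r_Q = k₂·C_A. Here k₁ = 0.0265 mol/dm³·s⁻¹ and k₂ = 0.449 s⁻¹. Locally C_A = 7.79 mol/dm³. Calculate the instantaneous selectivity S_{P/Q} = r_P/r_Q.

S_{P/Q} = r_P/r_Q = (k₁)/(k₂·C_A) = (k₁/k₂)·C_A⁻¹.
= (0.0265) / (0.449×7.790) = 0.02650/3.498 = 0.00758.
The undesired path is higher order in A, so low C_A (CSTR or dilute feed) favours P.

0.00758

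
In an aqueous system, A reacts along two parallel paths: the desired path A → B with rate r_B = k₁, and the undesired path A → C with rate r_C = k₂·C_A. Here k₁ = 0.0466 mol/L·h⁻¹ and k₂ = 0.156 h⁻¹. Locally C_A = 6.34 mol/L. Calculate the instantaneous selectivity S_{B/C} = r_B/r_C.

0.0471

S_{B/C} = r_B/r_C = (k₁)/(k₂·C_A) = (k₁/k₂)·C_A⁻¹.
= (0.0466) / (0.156×6.340) = 0.04660/0.9890 = 0.0471.
The undesired path is higher order in A, so low C_A (CSTR or dilute feed) favours B.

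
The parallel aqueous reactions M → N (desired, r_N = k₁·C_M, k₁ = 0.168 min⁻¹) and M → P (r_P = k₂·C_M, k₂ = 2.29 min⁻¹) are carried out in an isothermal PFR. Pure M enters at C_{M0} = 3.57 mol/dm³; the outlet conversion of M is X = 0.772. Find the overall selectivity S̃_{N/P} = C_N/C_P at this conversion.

C_M = C_{M0}(1−X) = 0.8140 mol/dm³.
Both paths are first order in M, so the instantaneous fraction to N is constant: dC_N/d(−C_M) = k₁/(k₁+k₂) = 0.06835.
C_N = 0.06835·(C_{M0}−C_M) = 0.06835×2.756 = 0.188 mol/dm³.
C_P = (C_{M0}−C_M)−C_N = 2.568 mol/dm³; S̃_{N/P} = 0.1884/2.568 = 0.0734.

0.0734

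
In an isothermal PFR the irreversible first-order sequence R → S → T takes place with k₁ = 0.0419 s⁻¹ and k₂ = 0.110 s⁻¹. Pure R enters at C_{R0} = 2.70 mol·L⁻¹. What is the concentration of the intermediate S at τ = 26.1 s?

0.462 mol·L⁻¹

The intermediate concentration in a first-order A→B→C sequence is C_S = k₁C_{R0}(e^(−k₁τ) − e^(−k₂τ))/(k₂−k₁).
e^(−k₁τ) = e^(−0.0419×26.1) = e^(−1.094) = 0.3350; e^(−k₂τ) = e^(−2.871) = 0.05664.
C_S = 0.0419×2.70/(0.110−0.0419) × (0.3350−0.05664) = 1.661×0.2784 = 0.4624 mol·L⁻¹.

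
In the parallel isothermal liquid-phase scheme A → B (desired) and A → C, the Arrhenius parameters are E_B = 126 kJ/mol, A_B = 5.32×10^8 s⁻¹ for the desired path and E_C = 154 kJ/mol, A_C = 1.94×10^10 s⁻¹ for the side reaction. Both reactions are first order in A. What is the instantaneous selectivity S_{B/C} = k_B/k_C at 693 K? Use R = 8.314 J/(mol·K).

3.54

Since both paths have the same order in A, the concentration cancels and S_{B/C} = k_B/k_C = (A_B/A_C)·exp[(E_C−E_B)/(RT)].
(E_C−E_B)/(RT) = (154−126)×10³/(8.314×693) = 28000/5762 = 4.860.
k_B/k_C = (5.32×10^8/1.94×10^10)·exp(4.860) = 0.02742 × 129.0 = 3.54.
Since E_B < E_C, lowering the temperature improves selectivity toward B.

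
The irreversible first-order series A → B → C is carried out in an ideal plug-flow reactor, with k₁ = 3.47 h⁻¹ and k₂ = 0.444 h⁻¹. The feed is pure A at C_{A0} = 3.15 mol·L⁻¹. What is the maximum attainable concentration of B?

2.33 mol·L⁻¹

For a first-order series the maximum intermediate yield is C_{B,max}/C_{A0} = (k₁/k₂)^[k₂/(k₂−k₁)].
= (3.47/0.444)^(0.444/(0.444−3.47)) = (7.815)^(-0.1467) = 0.7396.
C_{B,max} = 0.7396×3.15 = 2.33 mol·L⁻¹.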